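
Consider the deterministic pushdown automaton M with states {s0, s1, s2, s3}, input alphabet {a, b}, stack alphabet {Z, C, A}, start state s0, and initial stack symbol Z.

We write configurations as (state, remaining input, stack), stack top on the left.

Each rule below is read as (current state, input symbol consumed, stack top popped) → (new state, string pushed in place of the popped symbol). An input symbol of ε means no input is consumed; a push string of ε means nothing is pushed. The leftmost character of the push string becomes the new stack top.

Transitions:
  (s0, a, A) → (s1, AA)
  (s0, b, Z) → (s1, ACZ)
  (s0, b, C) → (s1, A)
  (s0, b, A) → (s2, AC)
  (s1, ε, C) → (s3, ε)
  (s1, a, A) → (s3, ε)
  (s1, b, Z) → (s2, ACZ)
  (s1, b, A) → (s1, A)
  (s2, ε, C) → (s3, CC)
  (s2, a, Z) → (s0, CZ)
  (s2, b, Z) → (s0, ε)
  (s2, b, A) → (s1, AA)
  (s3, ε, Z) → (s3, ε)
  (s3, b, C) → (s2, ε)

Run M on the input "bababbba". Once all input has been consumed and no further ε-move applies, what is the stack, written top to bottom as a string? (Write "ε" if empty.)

(s0, bababbba, Z) ⊢ (s1, ababbba, ACZ) ⊢ (s3, babbba, CZ) ⊢ (s2, abbba, Z) ⊢ (s0, bbba, CZ) ⊢ (s1, bba, AZ) ⊢ (s1, ba, AZ) ⊢ (s1, a, AZ) ⊢ (s3, ε, Z) ⊢ (s3, ε, ε)
All input consumed in state s3 with stack ε.

ε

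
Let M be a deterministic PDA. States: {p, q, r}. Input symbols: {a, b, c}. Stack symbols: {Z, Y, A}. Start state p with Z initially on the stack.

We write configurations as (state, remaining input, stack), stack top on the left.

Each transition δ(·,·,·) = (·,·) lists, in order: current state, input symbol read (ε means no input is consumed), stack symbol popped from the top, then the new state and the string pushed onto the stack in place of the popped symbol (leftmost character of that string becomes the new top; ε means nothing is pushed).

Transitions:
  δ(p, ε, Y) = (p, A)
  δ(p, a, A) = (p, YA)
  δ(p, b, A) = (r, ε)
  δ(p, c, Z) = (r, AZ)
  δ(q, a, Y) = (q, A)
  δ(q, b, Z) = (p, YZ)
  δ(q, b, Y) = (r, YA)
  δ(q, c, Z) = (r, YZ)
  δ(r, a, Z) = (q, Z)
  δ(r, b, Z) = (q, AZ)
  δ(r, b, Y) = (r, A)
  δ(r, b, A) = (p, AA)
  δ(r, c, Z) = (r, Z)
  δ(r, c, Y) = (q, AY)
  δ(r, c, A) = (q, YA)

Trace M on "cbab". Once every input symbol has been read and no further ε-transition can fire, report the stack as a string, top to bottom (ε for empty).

AAZ

(p, cbab, Z)
  read c, top Z: go to r, push AZ → (r, bab, AZ)
  read b, top A: go to p, push AA → (p, ab, AAZ)
  read a, top A: go to p, push YA → (p, b, YAAZ)
  ε-move, top Y: go to p, push A → (p, b, AAAZ)
  read b, top A: go to r, push ε → (r, ε, AAZ)
All input consumed in state r with stack AAZ.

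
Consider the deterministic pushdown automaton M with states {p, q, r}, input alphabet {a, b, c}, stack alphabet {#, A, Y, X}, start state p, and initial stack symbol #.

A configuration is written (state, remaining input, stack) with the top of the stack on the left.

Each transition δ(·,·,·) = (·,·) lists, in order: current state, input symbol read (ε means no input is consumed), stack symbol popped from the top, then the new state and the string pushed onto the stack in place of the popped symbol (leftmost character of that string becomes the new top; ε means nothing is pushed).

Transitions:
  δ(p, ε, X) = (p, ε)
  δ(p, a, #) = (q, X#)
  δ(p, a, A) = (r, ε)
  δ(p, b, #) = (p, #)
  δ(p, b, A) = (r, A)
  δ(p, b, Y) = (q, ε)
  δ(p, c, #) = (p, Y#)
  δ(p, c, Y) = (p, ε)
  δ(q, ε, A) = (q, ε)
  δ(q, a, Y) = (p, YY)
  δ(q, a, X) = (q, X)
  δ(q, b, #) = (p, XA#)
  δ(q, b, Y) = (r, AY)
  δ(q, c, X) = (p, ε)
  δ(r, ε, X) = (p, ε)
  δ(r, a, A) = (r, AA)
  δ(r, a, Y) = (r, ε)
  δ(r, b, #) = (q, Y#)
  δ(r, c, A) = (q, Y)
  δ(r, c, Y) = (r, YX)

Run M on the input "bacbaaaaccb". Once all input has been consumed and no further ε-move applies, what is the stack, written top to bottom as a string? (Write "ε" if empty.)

#

(p, bacbaaaaccb, #) ⊢ (p, acbaaaaccb, #) ⊢ (q, cbaaaaccb, X#) ⊢ (p, baaaaccb, #) ⊢ (p, aaaaccb, #) ⊢ (q, aaaccb, X#) ⊢ (q, aaccb, X#) ⊢ (q, accb, X#) ⊢ (q, ccb, X#) ⊢ (p, cb, #) ⊢ (p, b, Y#) ⊢ (q, ε, #)
All input consumed in state q with stack #.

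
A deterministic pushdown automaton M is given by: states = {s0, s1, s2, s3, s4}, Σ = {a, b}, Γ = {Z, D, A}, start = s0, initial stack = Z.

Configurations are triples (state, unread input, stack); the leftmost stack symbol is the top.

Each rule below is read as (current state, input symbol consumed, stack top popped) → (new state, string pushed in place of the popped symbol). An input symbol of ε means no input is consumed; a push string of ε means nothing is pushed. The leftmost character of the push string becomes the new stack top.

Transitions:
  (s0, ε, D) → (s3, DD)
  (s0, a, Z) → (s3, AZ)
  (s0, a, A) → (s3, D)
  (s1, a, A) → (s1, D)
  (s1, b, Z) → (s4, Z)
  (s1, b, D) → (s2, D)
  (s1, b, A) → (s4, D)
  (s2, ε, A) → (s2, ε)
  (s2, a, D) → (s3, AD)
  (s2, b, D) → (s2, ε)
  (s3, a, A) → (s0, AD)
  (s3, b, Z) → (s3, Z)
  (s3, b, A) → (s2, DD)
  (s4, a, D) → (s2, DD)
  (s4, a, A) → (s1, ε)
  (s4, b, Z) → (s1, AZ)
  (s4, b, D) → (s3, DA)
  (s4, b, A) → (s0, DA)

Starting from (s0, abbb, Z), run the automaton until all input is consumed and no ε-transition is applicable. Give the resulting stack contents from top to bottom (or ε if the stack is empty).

(s0, abbb, Z) ⊢ (s3, bbb, AZ) ⊢ (s2, bb, DDZ) ⊢ (s2, b, DZ) ⊢ (s2, ε, Z)
All input consumed in state s2 with stack Z.

Z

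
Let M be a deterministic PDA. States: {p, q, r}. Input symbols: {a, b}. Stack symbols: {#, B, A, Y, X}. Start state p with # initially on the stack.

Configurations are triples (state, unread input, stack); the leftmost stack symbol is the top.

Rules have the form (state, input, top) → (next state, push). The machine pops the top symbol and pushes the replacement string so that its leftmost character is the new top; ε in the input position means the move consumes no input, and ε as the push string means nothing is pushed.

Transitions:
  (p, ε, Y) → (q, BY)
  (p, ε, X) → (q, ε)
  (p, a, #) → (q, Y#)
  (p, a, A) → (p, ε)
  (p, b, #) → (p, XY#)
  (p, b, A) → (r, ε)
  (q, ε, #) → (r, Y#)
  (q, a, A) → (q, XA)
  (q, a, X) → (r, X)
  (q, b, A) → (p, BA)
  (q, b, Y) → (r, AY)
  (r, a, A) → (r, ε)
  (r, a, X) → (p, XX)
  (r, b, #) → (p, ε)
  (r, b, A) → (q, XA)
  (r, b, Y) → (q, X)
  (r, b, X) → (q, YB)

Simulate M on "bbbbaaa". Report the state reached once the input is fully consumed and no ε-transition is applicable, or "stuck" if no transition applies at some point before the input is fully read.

(p, bbbbaaa, #)
  read b, top #: go to p, push XY# → (p, bbbaaa, XY#)
  ε-move, top X: go to q, push ε → (q, bbbaaa, Y#)
  read b, top Y: go to r, push AY → (r, bbaaa, AY#)
  read b, top A: go to q, push XA → (q, baaa, XAY#)
No transition for (q, b, top X); M blocks with input baaa remaining.

stuck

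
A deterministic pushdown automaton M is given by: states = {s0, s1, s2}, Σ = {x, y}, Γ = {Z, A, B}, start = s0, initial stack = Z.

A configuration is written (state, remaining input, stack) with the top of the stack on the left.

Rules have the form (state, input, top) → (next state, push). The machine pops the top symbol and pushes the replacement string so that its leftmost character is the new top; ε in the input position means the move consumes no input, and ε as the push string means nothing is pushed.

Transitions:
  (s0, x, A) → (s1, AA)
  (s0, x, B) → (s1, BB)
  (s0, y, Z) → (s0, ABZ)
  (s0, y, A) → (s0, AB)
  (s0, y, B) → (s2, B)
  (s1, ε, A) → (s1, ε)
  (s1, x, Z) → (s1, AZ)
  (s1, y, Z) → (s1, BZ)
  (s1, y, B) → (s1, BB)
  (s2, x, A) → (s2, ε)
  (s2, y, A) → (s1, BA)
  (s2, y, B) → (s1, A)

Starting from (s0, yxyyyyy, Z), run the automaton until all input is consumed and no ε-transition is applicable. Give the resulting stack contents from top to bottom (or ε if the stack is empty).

(s0, yxyyyyy, Z) ⊢ (s0, xyyyyy, ABZ) ⊢ (s1, yyyyy, AABZ) ⊢ (s1, yyyyy, ABZ) ⊢ (s1, yyyyy, BZ) ⊢ (s1, yyyy, BBZ) ⊢ (s1, yyy, BBBZ) ⊢ (s1, yy, BBBBZ) ⊢ (s1, y, BBBBBZ) ⊢ (s1, ε, BBBBBBZ)
All input consumed in state s1 with stack BBBBBBZ.

BBBBBBZ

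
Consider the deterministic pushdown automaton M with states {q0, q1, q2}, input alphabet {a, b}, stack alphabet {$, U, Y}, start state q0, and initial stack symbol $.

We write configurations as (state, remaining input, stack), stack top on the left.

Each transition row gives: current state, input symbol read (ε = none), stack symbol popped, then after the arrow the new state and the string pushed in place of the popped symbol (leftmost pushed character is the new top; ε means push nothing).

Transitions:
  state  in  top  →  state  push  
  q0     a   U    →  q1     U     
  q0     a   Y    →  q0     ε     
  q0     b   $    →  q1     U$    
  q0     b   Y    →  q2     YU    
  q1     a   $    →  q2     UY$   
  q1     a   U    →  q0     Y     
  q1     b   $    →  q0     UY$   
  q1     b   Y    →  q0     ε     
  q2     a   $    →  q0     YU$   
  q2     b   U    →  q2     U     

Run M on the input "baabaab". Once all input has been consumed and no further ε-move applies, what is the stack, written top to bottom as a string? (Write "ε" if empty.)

U$

(q0, baabaab, $)
  read b, top $: go to q1, push U$ → (q1, aabaab, U$)
  read a, top U: go to q0, push Y → (q0, abaab, Y$)
  read a, top Y: go to q0, push ε → (q0, baab, $)
  read b, top $: go to q1, push U$ → (q1, aab, U$)
  read a, top U: go to q0, push Y → (q0, ab, Y$)
  read a, top Y: go to q0, push ε → (q0, b, $)
  read b, top $: go to q1, push U$ → (q1, ε, U$)
All input consumed in state q1 with stack U$.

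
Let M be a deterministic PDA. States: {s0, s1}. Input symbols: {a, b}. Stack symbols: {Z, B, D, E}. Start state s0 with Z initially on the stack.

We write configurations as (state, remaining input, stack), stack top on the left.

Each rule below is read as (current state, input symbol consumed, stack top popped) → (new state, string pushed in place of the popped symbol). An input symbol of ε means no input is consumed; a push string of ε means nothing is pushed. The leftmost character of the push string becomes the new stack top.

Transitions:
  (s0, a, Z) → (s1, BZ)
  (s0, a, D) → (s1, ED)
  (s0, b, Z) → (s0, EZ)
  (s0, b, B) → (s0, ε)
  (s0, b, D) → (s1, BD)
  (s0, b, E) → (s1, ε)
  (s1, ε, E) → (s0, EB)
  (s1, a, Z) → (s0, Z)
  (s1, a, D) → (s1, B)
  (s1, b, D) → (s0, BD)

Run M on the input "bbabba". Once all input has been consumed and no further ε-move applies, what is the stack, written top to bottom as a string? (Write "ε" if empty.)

(s0, bbabba, Z) ⊢ (s0, babba, EZ) ⊢ (s1, abba, Z) ⊢ (s0, bba, Z) ⊢ (s0, ba, EZ) ⊢ (s1, a, Z) ⊢ (s0, ε, Z)
All input consumed in state s0 with stack Z.

Z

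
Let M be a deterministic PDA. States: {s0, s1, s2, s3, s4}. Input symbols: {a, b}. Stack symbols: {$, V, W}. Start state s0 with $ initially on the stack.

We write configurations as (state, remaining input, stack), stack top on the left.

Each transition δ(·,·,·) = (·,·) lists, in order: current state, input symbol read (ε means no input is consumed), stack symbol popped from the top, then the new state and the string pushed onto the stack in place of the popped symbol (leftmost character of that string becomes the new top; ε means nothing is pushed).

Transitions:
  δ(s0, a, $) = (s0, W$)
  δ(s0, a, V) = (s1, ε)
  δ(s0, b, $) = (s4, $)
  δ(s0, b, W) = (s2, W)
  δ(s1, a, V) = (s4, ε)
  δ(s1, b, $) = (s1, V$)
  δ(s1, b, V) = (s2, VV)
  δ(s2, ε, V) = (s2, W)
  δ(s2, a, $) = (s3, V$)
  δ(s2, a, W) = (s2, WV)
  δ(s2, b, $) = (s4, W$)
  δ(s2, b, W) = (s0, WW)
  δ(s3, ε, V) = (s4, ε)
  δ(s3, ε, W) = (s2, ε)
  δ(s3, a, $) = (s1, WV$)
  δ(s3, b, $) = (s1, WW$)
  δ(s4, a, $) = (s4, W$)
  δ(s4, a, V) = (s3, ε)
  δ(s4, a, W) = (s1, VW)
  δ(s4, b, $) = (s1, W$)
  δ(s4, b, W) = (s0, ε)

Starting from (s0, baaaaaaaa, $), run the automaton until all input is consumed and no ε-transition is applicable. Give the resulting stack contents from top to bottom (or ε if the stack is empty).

VW$

(s0, baaaaaaaa, $)
  read b, top $: go to s4, push $ → (s4, aaaaaaaa, $)
  read a, top $: go to s4, push W$ → (s4, aaaaaaa, W$)
  read a, top W: go to s1, push VW → (s1, aaaaaa, VW$)
  read a, top V: go to s4, push ε → (s4, aaaaa, W$)
  read a, top W: go to s1, push VW → (s1, aaaa, VW$)
  read a, top V: go to s4, push ε → (s4, aaa, W$)
  read a, top W: go to s1, push VW → (s1, aa, VW$)
  read a, top V: go to s4, push ε → (s4, a, W$)
  read a, top W: go to s1, push VW → (s1, ε, VW$)
All input consumed in state s1 with stack VW$.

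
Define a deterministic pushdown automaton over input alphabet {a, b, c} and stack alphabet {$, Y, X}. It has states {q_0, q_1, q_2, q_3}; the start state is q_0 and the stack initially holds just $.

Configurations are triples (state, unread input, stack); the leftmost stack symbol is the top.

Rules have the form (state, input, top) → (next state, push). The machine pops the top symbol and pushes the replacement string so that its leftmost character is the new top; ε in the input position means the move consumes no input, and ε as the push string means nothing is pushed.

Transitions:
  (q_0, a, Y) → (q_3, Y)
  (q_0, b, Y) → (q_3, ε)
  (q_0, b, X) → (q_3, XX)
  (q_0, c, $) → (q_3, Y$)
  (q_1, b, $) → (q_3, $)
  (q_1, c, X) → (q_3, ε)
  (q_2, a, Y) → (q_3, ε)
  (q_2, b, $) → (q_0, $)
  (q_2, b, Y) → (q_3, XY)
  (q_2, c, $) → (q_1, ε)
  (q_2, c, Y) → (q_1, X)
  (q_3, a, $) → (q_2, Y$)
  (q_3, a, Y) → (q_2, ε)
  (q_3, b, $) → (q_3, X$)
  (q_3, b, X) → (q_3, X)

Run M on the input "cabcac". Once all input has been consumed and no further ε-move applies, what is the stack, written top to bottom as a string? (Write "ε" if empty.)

(q_0, cabcac, $)
  read c, top $: go to q_3, push Y$ → (q_3, abcac, Y$)
  read a, top Y: go to q_2, push ε → (q_2, bcac, $)
  read b, top $: go to q_0, push $ → (q_0, cac, $)
  read c, top $: go to q_3, push Y$ → (q_3, ac, Y$)
  read a, top Y: go to q_2, push ε → (q_2, c, $)
  read c, top $: go to q_1, push ε → (q_1, ε, ε)
All input consumed in state q_1 with stack ε.

ε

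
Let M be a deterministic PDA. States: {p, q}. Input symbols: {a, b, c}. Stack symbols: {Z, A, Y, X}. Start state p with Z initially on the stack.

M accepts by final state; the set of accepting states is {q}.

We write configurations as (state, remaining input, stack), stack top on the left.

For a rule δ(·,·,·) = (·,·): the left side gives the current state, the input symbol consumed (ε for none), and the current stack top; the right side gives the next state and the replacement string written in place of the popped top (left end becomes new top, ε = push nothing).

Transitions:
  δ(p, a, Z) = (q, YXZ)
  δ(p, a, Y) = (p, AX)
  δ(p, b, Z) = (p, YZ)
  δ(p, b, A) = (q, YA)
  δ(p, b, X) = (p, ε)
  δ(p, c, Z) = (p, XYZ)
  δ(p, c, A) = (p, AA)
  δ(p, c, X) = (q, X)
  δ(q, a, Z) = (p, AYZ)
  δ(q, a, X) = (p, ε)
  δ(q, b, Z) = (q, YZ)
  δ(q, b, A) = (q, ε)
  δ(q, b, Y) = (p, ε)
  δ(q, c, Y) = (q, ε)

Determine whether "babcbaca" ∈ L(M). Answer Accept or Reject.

(p, babcbaca, Z)
  read b, top Z: go to p, push YZ → (p, abcbaca, YZ)
  read a, top Y: go to p, push AX → (p, bcbaca, AXZ)
  read b, top A: go to q, push YA → (q, cbaca, YAXZ)
  read c, top Y: go to q, push ε → (q, baca, AXZ)
  read b, top A: go to q, push ε → (q, aca, XZ)
  read a, top X: go to p, push ε → (p, ca, Z)
  read c, top Z: go to p, push XYZ → (p, a, XYZ)
No transition applies at (p, a, XYZ); input not fully consumed.

Reject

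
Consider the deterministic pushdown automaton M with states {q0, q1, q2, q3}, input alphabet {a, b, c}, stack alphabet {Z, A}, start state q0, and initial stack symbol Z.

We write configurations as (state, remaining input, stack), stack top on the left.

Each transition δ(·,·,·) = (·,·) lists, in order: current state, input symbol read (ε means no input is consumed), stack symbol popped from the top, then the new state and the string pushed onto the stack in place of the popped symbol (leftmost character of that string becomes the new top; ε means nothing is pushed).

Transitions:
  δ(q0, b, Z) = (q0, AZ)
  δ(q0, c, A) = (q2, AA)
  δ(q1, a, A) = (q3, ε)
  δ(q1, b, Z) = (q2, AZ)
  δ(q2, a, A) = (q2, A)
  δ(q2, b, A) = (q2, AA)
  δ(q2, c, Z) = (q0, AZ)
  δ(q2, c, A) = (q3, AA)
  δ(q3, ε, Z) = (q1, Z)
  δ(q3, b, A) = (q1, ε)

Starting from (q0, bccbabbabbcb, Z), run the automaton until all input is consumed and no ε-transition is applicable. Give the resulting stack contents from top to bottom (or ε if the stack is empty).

AAAZ

(q0, bccbabbabbcb, Z)
  read b, top Z: go to q0, push AZ → (q0, ccbabbabbcb, AZ)
  read c, top A: go to q2, push AA → (q2, cbabbabbcb, AAZ)
  read c, top A: go to q3, push AA → (q3, babbabbcb, AAAZ)
  read b, top A: go to q1, push ε → (q1, abbabbcb, AAZ)
  read a, top A: go to q3, push ε → (q3, bbabbcb, AZ)
  read b, top A: go to q1, push ε → (q1, babbcb, Z)
  read b, top Z: go to q2, push AZ → (q2, abbcb, AZ)
  read a, top A: go to q2, push A → (q2, bbcb, AZ)
  read b, top A: go to q2, push AA → (q2, bcb, AAZ)
  read b, top A: go to q2, push AA → (q2, cb, AAAZ)
  read c, top A: go to q3, push AA → (q3, b, AAAAZ)
  read b, top A: go to q1, push ε → (q1, ε, AAAZ)
All input consumed in state q1 with stack AAAZ.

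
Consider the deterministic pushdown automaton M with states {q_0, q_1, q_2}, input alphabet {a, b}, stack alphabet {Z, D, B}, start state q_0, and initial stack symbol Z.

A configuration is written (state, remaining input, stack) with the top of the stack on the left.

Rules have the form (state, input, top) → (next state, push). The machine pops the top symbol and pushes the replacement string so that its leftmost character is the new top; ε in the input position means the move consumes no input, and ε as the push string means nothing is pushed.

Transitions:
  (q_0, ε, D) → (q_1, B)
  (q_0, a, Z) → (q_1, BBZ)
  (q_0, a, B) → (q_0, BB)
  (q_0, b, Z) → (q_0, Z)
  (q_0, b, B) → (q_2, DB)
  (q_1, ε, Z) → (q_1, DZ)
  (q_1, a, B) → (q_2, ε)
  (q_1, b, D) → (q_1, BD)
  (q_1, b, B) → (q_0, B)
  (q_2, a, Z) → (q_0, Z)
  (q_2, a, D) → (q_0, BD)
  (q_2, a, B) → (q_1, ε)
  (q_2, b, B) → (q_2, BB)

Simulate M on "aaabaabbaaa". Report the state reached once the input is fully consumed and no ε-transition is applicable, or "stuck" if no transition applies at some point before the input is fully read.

(q_0, aaabaabbaaa, Z)
  read a, top Z: go to q_1, push BBZ → (q_1, aabaabbaaa, BBZ)
  read a, top B: go to q_2, push ε → (q_2, abaabbaaa, BZ)
  read a, top B: go to q_1, push ε → (q_1, baabbaaa, Z)
  ε-move, top Z: go to q_1, push DZ → (q_1, baabbaaa, DZ)
  read b, top D: go to q_1, push BD → (q_1, aabbaaa, BDZ)
  read a, top B: go to q_2, push ε → (q_2, abbaaa, DZ)
  read a, top D: go to q_0, push BD → (q_0, bbaaa, BDZ)
  read b, top B: go to q_2, push DB → (q_2, baaa, DBDZ)
No transition for (q_2, b, top D); M blocks with input baaa remaining.

stuck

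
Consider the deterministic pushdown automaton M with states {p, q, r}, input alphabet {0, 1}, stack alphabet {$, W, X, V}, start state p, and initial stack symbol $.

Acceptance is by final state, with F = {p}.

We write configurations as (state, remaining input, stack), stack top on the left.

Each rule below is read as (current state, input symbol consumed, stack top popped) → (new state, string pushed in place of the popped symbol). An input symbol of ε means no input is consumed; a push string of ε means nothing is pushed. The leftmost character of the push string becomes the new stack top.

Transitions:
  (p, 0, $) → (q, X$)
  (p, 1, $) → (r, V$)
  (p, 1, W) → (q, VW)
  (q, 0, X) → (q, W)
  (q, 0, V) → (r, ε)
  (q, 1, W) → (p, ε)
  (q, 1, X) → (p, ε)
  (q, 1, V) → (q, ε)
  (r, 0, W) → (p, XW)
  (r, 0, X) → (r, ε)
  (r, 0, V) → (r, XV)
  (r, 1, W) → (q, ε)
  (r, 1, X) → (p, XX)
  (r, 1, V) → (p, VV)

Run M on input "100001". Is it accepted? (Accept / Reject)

(p, 100001, $)
  read 1, top $: go to r, push V$ → (r, 00001, V$)
  read 0, top V: go to r, push XV → (r, 0001, XV$)
  read 0, top X: go to r, push ε → (r, 001, V$)
  read 0, top V: go to r, push XV → (r, 01, XV$)
  read 0, top X: go to r, push ε → (r, 1, V$)
  read 1, top V: go to p, push VV → (p, ε, VV$)
All input consumed; state p ∈ F.

Accept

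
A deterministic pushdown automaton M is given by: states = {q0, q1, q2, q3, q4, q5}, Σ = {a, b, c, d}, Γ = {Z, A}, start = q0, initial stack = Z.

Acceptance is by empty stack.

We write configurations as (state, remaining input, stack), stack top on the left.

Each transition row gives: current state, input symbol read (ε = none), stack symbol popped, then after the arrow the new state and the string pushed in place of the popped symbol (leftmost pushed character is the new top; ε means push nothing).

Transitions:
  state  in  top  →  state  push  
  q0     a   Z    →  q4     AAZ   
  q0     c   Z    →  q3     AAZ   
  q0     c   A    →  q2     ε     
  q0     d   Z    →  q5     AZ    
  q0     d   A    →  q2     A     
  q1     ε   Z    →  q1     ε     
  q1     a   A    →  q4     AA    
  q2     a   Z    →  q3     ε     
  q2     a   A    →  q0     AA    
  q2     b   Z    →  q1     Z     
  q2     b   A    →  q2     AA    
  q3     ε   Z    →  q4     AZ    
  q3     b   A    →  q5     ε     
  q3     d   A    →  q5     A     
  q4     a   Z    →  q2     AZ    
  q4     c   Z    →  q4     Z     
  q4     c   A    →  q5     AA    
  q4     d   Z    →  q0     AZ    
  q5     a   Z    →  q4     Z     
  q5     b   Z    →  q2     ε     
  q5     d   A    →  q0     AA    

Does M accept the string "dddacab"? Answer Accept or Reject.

(q0, dddacab, Z) ⊢ (q5, ddacab, AZ) ⊢ (q0, dacab, AAZ) ⊢ (q2, acab, AAZ) ⊢ (q0, cab, AAAZ) ⊢ (q2, ab, AAZ) ⊢ (q0, b, AAAZ)
No transition applies at (q0, b, AAAZ); input not fully consumed.

Reject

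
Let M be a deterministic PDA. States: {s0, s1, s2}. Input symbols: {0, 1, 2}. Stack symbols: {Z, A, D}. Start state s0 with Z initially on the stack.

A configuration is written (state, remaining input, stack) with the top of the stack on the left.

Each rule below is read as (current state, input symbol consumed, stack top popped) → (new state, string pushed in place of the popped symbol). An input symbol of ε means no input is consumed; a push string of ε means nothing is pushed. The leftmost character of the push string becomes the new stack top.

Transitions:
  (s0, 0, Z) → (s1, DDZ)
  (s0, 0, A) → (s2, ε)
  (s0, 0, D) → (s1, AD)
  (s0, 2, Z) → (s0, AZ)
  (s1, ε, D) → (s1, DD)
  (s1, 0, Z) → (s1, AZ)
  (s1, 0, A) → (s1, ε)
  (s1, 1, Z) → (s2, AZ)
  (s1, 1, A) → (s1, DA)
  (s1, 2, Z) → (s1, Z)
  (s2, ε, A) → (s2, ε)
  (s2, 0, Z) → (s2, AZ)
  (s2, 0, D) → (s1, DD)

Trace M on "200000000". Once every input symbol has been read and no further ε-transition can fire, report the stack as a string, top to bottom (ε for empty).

(s0, 200000000, Z)
  read 2, top Z: go to s0, push AZ → (s0, 00000000, AZ)
  read 0, top A: go to s2, push ε → (s2, 0000000, Z)
  read 0, top Z: go to s2, push AZ → (s2, 000000, AZ)
  ε-move, top A: go to s2, push ε → (s2, 000000, Z)
  read 0, top Z: go to s2, push AZ → (s2, 00000, AZ)
  ε-move, top A: go to s2, push ε → (s2, 00000, Z)
  read 0, top Z: go to s2, push AZ → (s2, 0000, AZ)
  ε-move, top A: go to s2, push ε → (s2, 0000, Z)
  read 0, top Z: go to s2, push AZ → (s2, 000, AZ)
  ε-move, top A: go to s2, push ε → (s2, 000, Z)
  read 0, top Z: go to s2, push AZ → (s2, 00, AZ)
  ε-move, top A: go to s2, push ε → (s2, 00, Z)
  read 0, top Z: go to s2, push AZ → (s2, 0, AZ)
  ε-move, top A: go to s2, push ε → (s2, 0, Z)
  read 0, top Z: go to s2, push AZ → (s2, ε, AZ)
  ε-move, top A: go to s2, push ε → (s2, ε, Z)
All input consumed in state s2 with stack Z.

Z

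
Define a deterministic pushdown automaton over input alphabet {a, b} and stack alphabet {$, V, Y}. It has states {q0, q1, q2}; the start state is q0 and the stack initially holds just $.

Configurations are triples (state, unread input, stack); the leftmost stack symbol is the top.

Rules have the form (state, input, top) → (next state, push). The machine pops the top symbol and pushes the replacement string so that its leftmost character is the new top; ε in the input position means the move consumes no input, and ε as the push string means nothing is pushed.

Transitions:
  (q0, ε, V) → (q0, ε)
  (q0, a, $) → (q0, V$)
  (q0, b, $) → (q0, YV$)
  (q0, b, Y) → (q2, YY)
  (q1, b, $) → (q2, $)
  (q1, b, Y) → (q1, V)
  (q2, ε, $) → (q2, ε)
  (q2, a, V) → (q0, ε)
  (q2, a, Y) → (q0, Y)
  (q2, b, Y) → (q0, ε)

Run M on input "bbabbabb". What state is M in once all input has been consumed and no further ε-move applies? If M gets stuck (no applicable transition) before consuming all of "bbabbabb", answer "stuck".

stuck

(q0, bbabbabb, $) ⊢ (q0, babbabb, YV$) ⊢ (q2, abbabb, YYV$) ⊢ (q0, bbabb, YYV$) ⊢ (q2, babb, YYYV$) ⊢ (q0, abb, YYV$)
No transition for (q0, a, top Y); M blocks with input abb remaining.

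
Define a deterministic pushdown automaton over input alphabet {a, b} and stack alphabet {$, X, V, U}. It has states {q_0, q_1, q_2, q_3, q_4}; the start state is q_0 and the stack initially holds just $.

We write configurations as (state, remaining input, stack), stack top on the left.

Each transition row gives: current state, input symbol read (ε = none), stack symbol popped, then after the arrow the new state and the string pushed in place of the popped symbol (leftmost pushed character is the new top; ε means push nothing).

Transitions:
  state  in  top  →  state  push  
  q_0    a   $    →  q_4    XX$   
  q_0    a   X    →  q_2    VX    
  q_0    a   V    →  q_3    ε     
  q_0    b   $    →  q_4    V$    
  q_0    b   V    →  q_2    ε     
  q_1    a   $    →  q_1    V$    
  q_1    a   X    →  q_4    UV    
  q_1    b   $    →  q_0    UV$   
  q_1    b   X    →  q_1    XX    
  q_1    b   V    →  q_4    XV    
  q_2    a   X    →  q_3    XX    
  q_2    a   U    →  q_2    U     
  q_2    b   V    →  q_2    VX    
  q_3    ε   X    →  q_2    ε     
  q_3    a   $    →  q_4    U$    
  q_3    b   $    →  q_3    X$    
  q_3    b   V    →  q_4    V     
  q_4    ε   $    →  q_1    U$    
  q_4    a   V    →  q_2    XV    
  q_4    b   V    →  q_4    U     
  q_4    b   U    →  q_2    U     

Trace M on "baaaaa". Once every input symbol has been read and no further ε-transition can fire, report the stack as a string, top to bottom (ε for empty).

(q_0, baaaaa, $)
  read b, top $: go to q_4, push V$ → (q_4, aaaaa, V$)
  read a, top V: go to q_2, push XV → (q_2, aaaa, XV$)
  read a, top X: go to q_3, push XX → (q_3, aaa, XXV$)
  ε-move, top X: go to q_2, push ε → (q_2, aaa, XV$)
  read a, top X: go to q_3, push XX → (q_3, aa, XXV$)
  ε-move, top X: go to q_2, push ε → (q_2, aa, XV$)
  read a, top X: go to q_3, push XX → (q_3, a, XXV$)
  ε-move, top X: go to q_2, push ε → (q_2, a, XV$)
  read a, top X: go to q_3, push XX → (q_3, ε, XXV$)
  ε-move, top X: go to q_2, push ε → (q_2, ε, XV$)
All input consumed in state q_2 with stack XV$.

XV$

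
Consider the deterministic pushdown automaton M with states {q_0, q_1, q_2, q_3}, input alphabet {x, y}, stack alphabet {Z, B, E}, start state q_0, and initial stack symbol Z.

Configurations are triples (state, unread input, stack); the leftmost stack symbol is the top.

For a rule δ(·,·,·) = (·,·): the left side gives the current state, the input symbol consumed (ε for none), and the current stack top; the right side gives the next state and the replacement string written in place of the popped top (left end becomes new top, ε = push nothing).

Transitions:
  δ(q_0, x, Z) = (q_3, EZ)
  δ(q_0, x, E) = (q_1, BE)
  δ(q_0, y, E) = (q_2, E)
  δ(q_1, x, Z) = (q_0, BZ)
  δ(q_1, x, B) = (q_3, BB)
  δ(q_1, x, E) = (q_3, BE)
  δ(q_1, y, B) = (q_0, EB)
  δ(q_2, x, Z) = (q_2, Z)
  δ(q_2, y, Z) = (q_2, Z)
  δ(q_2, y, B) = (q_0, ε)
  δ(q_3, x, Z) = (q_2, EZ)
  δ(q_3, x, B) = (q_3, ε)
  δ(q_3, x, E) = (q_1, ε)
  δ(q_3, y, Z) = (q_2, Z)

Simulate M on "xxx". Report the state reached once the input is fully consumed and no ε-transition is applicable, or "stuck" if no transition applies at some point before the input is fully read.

(q_0, xxx, Z)
  read x, top Z: go to q_3, push EZ → (q_3, xx, EZ)
  read x, top E: go to q_1, push ε → (q_1, x, Z)
  read x, top Z: go to q_0, push BZ → (q_0, ε, BZ)
All input consumed; M is in state q_0.

q_0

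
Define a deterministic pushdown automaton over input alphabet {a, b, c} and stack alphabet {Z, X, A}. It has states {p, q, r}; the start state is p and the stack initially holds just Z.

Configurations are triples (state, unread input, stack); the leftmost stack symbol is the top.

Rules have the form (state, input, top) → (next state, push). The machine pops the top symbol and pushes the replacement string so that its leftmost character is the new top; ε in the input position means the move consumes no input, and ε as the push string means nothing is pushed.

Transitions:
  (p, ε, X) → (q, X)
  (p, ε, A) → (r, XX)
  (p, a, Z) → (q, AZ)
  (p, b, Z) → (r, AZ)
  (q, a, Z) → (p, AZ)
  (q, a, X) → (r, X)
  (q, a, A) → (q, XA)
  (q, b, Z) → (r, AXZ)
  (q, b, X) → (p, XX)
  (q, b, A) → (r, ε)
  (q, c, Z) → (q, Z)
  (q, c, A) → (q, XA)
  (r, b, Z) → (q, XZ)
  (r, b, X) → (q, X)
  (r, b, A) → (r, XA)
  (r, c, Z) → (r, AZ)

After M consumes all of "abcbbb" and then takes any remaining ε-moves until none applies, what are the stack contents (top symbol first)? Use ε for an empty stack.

XXAZ

(p, abcbbb, Z)
  read a, top Z: go to q, push AZ → (q, bcbbb, AZ)
  read b, top A: go to r, push ε → (r, cbbb, Z)
  read c, top Z: go to r, push AZ → (r, bbb, AZ)
  read b, top A: go to r, push XA → (r, bb, XAZ)
  read b, top X: go to q, push X → (q, b, XAZ)
  read b, top X: go to p, push XX → (p, ε, XXAZ)
  ε-move, top X: go to q, push X → (q, ε, XXAZ)
All input consumed in state q with stack XXAZ.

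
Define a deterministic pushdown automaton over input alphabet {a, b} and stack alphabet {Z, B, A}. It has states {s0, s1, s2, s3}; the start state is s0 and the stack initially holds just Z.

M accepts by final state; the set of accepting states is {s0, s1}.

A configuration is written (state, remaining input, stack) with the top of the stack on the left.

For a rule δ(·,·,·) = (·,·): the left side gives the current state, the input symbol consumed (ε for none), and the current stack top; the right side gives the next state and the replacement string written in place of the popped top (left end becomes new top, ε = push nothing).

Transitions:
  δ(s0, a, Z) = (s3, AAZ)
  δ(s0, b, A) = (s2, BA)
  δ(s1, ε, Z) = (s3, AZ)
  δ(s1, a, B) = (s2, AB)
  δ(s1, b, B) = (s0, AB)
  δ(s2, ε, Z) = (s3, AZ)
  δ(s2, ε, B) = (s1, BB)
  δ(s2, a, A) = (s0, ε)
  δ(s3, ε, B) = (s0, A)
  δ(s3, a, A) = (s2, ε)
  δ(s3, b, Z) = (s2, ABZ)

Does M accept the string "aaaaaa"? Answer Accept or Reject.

(s0, aaaaaa, Z) ⊢ (s3, aaaaa, AAZ) ⊢ (s2, aaaa, AZ) ⊢ (s0, aaa, Z) ⊢ (s3, aa, AAZ) ⊢ (s2, a, AZ) ⊢ (s0, ε, Z)
All input consumed; state s0 ∈ F.

Accept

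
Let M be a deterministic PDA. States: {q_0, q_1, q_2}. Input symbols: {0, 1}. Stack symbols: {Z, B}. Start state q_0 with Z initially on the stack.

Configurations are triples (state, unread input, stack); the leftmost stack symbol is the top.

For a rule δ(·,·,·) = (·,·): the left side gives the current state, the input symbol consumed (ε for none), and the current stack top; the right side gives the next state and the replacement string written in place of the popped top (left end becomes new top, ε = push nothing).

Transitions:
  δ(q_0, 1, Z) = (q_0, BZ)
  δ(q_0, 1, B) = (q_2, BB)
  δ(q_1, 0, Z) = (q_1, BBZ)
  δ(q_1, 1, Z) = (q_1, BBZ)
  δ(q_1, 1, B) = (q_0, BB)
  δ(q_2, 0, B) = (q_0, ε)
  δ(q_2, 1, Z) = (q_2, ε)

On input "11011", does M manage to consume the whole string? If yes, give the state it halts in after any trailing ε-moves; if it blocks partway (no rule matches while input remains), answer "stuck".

(q_0, 11011, Z)
  read 1, top Z: go to q_0, push BZ → (q_0, 1011, BZ)
  read 1, top B: go to q_2, push BB → (q_2, 011, BBZ)
  read 0, top B: go to q_0, push ε → (q_0, 11, BZ)
  read 1, top B: go to q_2, push BB → (q_2, 1, BBZ)
No transition for (q_2, 1, top B); M blocks with input 1 remaining.

stuck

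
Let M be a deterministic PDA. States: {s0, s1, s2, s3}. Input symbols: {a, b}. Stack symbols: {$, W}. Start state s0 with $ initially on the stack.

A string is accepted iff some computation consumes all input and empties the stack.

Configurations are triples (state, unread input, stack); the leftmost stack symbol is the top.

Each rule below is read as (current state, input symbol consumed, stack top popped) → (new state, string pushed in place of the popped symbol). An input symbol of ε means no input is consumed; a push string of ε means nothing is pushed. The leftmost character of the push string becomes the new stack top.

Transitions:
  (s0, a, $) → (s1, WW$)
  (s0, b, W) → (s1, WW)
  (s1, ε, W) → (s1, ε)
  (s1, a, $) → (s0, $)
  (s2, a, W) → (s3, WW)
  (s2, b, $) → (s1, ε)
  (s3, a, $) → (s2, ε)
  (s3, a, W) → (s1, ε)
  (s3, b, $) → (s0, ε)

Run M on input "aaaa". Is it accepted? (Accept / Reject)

Reject

(s0, aaaa, $)
  read a, top $: go to s1, push WW$ → (s1, aaa, WW$)
  ε-move, top W: go to s1, push ε → (s1, aaa, W$)
  ε-move, top W: go to s1, push ε → (s1, aaa, $)
  read a, top $: go to s0, push $ → (s0, aa, $)
  read a, top $: go to s1, push WW$ → (s1, a, WW$)
  ε-move, top W: go to s1, push ε → (s1, a, W$)
  ε-move, top W: go to s1, push ε → (s1, a, $)
  read a, top $: go to s0, push $ → (s0, ε, $)
All input consumed; stack is $, not empty, and no further ε-move applies.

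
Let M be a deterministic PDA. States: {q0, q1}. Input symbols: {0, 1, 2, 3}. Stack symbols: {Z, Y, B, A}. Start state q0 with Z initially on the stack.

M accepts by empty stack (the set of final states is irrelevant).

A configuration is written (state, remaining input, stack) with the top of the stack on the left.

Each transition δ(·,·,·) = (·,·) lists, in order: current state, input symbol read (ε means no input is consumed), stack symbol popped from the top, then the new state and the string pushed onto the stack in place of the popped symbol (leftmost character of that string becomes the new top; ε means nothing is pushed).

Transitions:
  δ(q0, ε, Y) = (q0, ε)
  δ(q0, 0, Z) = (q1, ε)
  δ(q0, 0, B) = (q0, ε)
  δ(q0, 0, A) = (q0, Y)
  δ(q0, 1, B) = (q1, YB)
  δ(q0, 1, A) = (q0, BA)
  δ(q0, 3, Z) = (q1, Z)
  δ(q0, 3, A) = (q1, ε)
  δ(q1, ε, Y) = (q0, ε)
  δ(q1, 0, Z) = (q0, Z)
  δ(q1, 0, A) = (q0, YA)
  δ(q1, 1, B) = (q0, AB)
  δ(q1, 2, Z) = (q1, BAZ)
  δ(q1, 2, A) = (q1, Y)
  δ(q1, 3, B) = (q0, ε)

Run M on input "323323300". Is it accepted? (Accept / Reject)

(q0, 323323300, Z)
  read 3, top Z: go to q1, push Z → (q1, 23323300, Z)
  read 2, top Z: go to q1, push BAZ → (q1, 3323300, BAZ)
  read 3, top B: go to q0, push ε → (q0, 323300, AZ)
  read 3, top A: go to q1, push ε → (q1, 23300, Z)
  read 2, top Z: go to q1, push BAZ → (q1, 3300, BAZ)
  read 3, top B: go to q0, push ε → (q0, 300, AZ)
  read 3, top A: go to q1, push ε → (q1, 00, Z)
  read 0, top Z: go to q0, push Z → (q0, 0, Z)
  read 0, top Z: go to q1, push ε → (q1, ε, ε)
All input consumed and the stack is empty.

Accept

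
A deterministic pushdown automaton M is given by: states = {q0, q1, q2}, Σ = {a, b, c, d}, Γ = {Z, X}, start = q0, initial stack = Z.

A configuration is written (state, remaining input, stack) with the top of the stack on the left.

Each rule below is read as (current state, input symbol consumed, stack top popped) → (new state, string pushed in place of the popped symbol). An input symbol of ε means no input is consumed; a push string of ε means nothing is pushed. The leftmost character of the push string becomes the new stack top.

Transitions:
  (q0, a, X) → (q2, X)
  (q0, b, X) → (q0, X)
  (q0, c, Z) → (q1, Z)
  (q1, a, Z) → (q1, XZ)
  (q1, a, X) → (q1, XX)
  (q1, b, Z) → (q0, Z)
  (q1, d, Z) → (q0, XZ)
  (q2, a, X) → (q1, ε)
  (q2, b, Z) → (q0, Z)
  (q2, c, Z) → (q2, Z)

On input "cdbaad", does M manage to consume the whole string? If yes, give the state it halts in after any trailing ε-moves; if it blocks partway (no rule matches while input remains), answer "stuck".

q0

(q0, cdbaad, Z)
  read c, top Z: go to q1, push Z → (q1, dbaad, Z)
  read d, top Z: go to q0, push XZ → (q0, baad, XZ)
  read b, top X: go to q0, push X → (q0, aad, XZ)
  read a, top X: go to q2, push X → (q2, ad, XZ)
  read a, top X: go to q1, push ε → (q1, d, Z)
  read d, top Z: go to q0, push XZ → (q0, ε, XZ)
All input consumed; M is in state q0.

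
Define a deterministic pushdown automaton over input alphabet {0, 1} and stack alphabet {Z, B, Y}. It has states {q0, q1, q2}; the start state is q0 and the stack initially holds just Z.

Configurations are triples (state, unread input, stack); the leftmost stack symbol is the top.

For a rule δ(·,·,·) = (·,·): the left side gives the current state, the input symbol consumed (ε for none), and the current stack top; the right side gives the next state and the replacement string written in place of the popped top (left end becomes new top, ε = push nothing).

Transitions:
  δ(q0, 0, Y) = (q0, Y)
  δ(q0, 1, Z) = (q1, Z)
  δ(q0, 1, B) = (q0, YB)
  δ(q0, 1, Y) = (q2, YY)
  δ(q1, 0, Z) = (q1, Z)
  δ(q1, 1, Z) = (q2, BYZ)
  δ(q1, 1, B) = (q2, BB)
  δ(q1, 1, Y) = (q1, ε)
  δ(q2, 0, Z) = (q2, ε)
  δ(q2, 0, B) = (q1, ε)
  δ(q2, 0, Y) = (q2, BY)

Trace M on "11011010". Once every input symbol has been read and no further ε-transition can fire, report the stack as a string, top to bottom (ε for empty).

Z

(q0, 11011010, Z)
  read 1, top Z: go to q1, push Z → (q1, 1011010, Z)
  read 1, top Z: go to q2, push BYZ → (q2, 011010, BYZ)
  read 0, top B: go to q1, push ε → (q1, 11010, YZ)
  read 1, top Y: go to q1, push ε → (q1, 1010, Z)
  read 1, top Z: go to q2, push BYZ → (q2, 010, BYZ)
  read 0, top B: go to q1, push ε → (q1, 10, YZ)
  read 1, top Y: go to q1, push ε → (q1, 0, Z)
  read 0, top Z: go to q1, push Z → (q1, ε, Z)
All input consumed in state q1 with stack Z.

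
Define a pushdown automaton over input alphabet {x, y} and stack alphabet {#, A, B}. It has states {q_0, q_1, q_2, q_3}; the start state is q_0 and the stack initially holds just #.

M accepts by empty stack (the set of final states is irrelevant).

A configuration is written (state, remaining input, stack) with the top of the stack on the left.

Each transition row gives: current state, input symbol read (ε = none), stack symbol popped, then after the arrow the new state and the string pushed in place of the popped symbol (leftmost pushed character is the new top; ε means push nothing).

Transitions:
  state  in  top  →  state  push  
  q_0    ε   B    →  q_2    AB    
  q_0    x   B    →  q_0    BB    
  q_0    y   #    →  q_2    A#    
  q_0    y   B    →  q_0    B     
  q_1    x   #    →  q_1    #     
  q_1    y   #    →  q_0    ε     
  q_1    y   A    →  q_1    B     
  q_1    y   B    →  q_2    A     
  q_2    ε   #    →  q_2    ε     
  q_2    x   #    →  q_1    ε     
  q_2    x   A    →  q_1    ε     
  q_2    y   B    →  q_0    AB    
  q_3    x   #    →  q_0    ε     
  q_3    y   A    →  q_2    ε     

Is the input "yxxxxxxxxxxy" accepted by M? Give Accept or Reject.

Accept

One accepting computation: (q_0, yxxxxxxxxxxy, #) ⊢ (q_2, xxxxxxxxxxy, A#) ⊢ (q_1, xxxxxxxxxy, #) ⊢ (q_1, xxxxxxxxy, #) ⊢ (q_1, xxxxxxxy, #) ⊢ (q_1, xxxxxxy, #) ⊢ (q_1, xxxxxy, #) ⊢ (q_1, xxxxy, #) ⊢ (q_1, xxxy, #) ⊢ (q_1, xxy, #) ⊢ (q_1, xy, #) ⊢ (q_1, y, #) ⊢ (q_0, ε, ε)
All input consumed and the stack is empty.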